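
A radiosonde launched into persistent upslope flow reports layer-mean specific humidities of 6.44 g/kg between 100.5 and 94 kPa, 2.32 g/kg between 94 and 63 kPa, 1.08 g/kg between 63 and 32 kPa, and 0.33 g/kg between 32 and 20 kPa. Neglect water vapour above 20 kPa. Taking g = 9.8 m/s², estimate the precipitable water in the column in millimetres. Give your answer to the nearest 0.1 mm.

Precipitable water is the column-integrated vapour mass per unit area: PW = (1/g) Σ q̄ Δp, with q in kg/kg and Δp in Pa (1 kg/m² of water = 1 mm).
Layer 100.5–94 kPa: Δp = 65 hPa = 6500 Pa, q̄ = 0.00644 kg/kg → 0.00644 × 6500 / 9.8 = 4.27 mm
Layer 94–63 kPa: Δp = 310 hPa = 31000 Pa, q̄ = 0.00232 kg/kg → 0.00232 × 31000 / 9.8 = 7.34 mm
Layer 63–32 kPa: Δp = 310 hPa = 31000 Pa, q̄ = 0.00108 kg/kg → 0.00108 × 31000 / 9.8 = 3.42 mm
Layer 32–20 kPa: Δp = 120 hPa = 12000 Pa, q̄ = 0.00033 kg/kg → 0.00033 × 12000 / 9.8 = 0.40 mm
PW = 4.27 + 7.34 + 3.42 + 0.40 = 15.43 ≈ 15.4 mm.

PW ≈ 15.4 mm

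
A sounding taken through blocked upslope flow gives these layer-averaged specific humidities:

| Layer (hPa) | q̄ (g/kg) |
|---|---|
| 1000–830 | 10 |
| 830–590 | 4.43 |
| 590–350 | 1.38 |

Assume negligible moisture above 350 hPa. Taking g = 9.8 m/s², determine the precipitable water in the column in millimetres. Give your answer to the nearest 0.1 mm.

PW ≈ 31.6 mm

Precipitable water is the column-integrated vapour mass per unit area: PW = (1/g) Σ q̄ Δp, with q in kg/kg and Δp in Pa (1 kg/m² of water = 1 mm).
Layer 1000–830 hPa: Δp = 170 hPa = 17000 Pa, q̄ = 0.01 kg/kg → 0.01 × 17000 / 9.8 = 17.35 mm
Layer 830–590 hPa: Δp = 240 hPa = 24000 Pa, q̄ = 0.00443 kg/kg → 0.00443 × 24000 / 9.8 = 10.85 mm
Layer 590–350 hPa: Δp = 240 hPa = 24000 Pa, q̄ = 0.00138 kg/kg → 0.00138 × 24000 / 9.8 = 3.38 mm
PW = 17.35 + 10.85 + 3.38 = 31.58 ≈ 31.6 mm.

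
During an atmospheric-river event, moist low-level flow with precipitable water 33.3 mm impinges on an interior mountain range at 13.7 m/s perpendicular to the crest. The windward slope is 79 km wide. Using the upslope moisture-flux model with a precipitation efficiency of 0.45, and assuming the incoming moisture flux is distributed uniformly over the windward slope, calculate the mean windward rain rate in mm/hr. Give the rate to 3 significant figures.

Incoming column moisture flux per unit ridge length: F = V × PW = 13.7 × 33.3 = 456.21 mm·m/s.
Spread over the 79 km slope with efficiency ε = 0.45: R = ε·F/W = 0.45 × 456.21 / 79000 m = 2.599e-03 mm/s.
R = 2.599e-03 × 3600 = 9.36 mm/hr.

R ≈ 9.36 mm/hr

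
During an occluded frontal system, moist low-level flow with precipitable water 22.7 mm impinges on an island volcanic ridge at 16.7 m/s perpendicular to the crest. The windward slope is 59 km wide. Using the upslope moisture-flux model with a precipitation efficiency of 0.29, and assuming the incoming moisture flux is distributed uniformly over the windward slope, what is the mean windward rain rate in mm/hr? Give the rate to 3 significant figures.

R ≈ 6.71 mm/hr

Incoming column moisture flux per unit ridge length: F = V × PW = 16.7 × 22.7 = 379.09 mm·m/s.
Spread over the 59 km slope with efficiency ε = 0.29: R = ε·F/W = 0.29 × 379.09 / 59000 m = 1.863e-03 mm/s.
R = 1.863e-03 × 3600 = 6.71 mm/hr.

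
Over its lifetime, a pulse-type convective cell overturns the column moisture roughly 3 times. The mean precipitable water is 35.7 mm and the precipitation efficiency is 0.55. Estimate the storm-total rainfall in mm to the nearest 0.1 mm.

Each cycle deposits ε × PW = 0.55 × 35.7 = 19.635 mm.
Over 3 cycles: 3 × 19.635 = 58.9 mm.

rainfall ≈ 58.9 mm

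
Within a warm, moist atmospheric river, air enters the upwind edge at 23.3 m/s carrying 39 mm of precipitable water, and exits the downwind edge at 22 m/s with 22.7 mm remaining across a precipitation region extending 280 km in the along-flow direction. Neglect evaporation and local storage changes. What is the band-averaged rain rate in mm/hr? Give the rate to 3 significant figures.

Column moisture flux per unit crosswind length is F = V × PW.
Inflow: F_in = 23.3 × 39 = 908.7 mm·m/s
Outflow: F_out = 22 × 22.7 = 499.4 mm·m/s
Steady-state rate R = (F_in − F_out)/L = (908.7 − 499.4) / 280000 m = 1.462e-03 mm/s.
R = 1.462e-03 × 3600 = 5.26 mm/hr.

R ≈ 5.26 mm/hr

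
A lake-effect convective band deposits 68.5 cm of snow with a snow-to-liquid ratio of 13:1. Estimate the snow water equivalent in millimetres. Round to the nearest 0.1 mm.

SWE ≈ 52.7 mm

SWE = snow depth / ratio = 68.5 cm / 13 = 5.269 cm = 52.7 mm.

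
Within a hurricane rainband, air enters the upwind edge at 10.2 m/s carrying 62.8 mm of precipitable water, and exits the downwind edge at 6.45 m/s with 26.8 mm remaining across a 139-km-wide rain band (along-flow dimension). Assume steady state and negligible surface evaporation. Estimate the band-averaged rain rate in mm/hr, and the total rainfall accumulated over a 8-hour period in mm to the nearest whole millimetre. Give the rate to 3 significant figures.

R ≈ 12.1 mm/hr; total ≈ 97 mm

Column moisture flux per unit crosswind length is F = V × PW.
Inflow: F_in = 10.2 × 62.8 = 640.56 mm·m/s
Outflow: F_out = 6.45 × 26.8 = 172.86 mm·m/s
Steady-state rate R = (F_in − F_out)/L = (640.56 − 172.86) / 139000 m = 3.365e-03 mm/s.
R = 3.365e-03 × 3600 = 12.1 mm/hr.
Over 8 h: total = 12.1 × 8 = 96.8 ≈ 97 mm.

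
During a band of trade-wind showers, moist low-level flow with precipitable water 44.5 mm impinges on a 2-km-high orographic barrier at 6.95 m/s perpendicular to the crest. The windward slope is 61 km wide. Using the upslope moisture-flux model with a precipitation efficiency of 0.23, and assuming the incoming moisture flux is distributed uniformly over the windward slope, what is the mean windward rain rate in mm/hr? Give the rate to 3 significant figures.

R ≈ 4.20 mm/hr

Incoming column moisture flux per unit ridge length: F = V × PW = 6.95 × 44.5 = 309.275 mm·m/s.
Spread over the 61 km slope with efficiency ε = 0.23: R = ε·F/W = 0.23 × 309.275 / 61000 m = 1.166e-03 mm/s.
R = 1.166e-03 × 3600 = 4.20 mm/hr.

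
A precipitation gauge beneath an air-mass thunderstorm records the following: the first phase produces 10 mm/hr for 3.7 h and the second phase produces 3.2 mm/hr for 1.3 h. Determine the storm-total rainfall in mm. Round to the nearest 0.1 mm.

total ≈ 41.2 mm

Total = Σ Rᵢ Δtᵢ = 10 × 3.7 + 3.2 × 1.3
      = 37 + 4.16 = 41.2 mm.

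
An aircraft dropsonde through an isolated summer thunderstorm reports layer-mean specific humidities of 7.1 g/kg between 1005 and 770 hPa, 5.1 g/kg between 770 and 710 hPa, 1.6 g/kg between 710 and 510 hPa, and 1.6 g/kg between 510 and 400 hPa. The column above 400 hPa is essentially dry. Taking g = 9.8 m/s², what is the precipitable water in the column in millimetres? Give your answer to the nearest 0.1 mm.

Precipitable water is the column-integrated vapour mass per unit area: PW = (1/g) Σ q̄ Δp, with q in kg/kg and Δp in Pa (1 kg/m² of water = 1 mm).
Layer 1005–770 hPa: Δp = 235 hPa = 23500 Pa, q̄ = 0.0071 kg/kg → 0.0071 × 23500 / 9.8 = 17.03 mm
Layer 770–710 hPa: Δp = 60 hPa = 6000 Pa, q̄ = 0.0051 kg/kg → 0.0051 × 6000 / 9.8 = 3.12 mm
Layer 710–510 hPa: Δp = 200 hPa = 20000 Pa, q̄ = 0.0016 kg/kg → 0.0016 × 20000 / 9.8 = 3.27 mm
Layer 510–400 hPa: Δp = 110 hPa = 11000 Pa, q̄ = 0.0016 kg/kg → 0.0016 × 11000 / 9.8 = 1.80 mm
PW = 17.03 + 3.12 + 3.27 + 1.80 = 25.22 ≈ 25.2 mm.

PW ≈ 25.2 mm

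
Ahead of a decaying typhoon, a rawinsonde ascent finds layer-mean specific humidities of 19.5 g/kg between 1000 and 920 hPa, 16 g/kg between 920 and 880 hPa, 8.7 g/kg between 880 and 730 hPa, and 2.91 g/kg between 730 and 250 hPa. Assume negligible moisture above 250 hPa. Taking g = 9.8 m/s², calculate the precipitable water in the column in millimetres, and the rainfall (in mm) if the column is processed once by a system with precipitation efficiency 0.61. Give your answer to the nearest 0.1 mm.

PW ≈ 50.0 mm; rainfall ≈ 30.5 mm

Precipitable water is the column-integrated vapour mass per unit area: PW = (1/g) Σ q̄ Δp, with q in kg/kg and Δp in Pa (1 kg/m² of water = 1 mm).
Layer 1000–920 hPa: Δp = 80 hPa = 8000 Pa, q̄ = 0.0195 kg/kg → 0.0195 × 8000 / 9.8 = 15.92 mm
Layer 920–880 hPa: Δp = 40 hPa = 4000 Pa, q̄ = 0.016 kg/kg → 0.016 × 4000 / 9.8 = 6.53 mm
Layer 880–730 hPa: Δp = 150 hPa = 15000 Pa, q̄ = 0.0087 kg/kg → 0.0087 × 15000 / 9.8 = 13.32 mm
Layer 730–250 hPa: Δp = 480 hPa = 48000 Pa, q̄ = 0.00291 kg/kg → 0.00291 × 48000 / 9.8 = 14.25 mm
PW = 15.92 + 6.53 + 13.32 + 14.25 = 50.02 ≈ 50.0 mm.
Rainfall = ε × PW = 0.61 × 50.0 = 30.5 mm.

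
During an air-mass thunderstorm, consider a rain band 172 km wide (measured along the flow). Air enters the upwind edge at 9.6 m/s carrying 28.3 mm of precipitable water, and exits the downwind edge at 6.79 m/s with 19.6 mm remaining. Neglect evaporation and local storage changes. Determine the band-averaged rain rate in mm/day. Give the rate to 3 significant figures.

Column moisture flux per unit crosswind length is F = V × PW.
Inflow: F_in = 9.6 × 28.3 = 271.68 mm·m/s
Outflow: F_out = 6.79 × 19.6 = 133.084 mm·m/s
Steady-state rate R = (F_in − F_out)/L = (271.68 − 133.084) / 172000 m = 8.058e-04 mm/s.
R = 8.058e-04 × 3600 × 24 = 69.6 mm/day.

R ≈ 69.6 mm/day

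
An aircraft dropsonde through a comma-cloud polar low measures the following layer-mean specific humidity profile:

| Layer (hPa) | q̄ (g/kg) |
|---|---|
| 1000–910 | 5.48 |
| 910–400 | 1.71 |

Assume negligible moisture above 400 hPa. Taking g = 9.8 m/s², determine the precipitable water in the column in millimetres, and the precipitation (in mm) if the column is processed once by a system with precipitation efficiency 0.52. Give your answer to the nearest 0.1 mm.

PW ≈ 13.9 mm; precipitation ≈ 7.2 mm

Precipitable water is the column-integrated vapour mass per unit area: PW = (1/g) Σ q̄ Δp, with q in kg/kg and Δp in Pa (1 kg/m² of water = 1 mm).
Layer 1000–910 hPa: Δp = 90 hPa = 9000 Pa, q̄ = 0.00548 kg/kg → 0.00548 × 9000 / 9.8 = 5.03 mm
Layer 910–400 hPa: Δp = 510 hPa = 51000 Pa, q̄ = 0.00171 kg/kg → 0.00171 × 51000 / 9.8 = 8.90 mm
PW = 5.03 + 8.90 = 13.93 ≈ 13.9 mm.
Precipitation = ε × PW = 0.52 × 13.9 = 7.2 mm.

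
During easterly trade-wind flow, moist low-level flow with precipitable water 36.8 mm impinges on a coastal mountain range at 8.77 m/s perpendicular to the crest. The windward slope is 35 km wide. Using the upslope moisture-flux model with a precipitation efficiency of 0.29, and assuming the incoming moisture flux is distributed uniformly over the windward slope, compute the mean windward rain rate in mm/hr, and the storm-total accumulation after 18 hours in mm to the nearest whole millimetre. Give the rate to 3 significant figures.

Incoming column moisture flux per unit ridge length: F = V × PW = 8.77 × 36.8 = 322.736 mm·m/s.
Spread over the 35 km slope with efficiency ε = 0.29: R = ε·F/W = 0.29 × 322.736 / 35000 m = 2.674e-03 mm/s.
R = 2.674e-03 × 3600 = 9.63 mm/hr.
Over 18 h: total = 9.63 × 18 = 173.34 ≈ 173 mm.

R ≈ 9.63 mm/hr; total ≈ 173 mm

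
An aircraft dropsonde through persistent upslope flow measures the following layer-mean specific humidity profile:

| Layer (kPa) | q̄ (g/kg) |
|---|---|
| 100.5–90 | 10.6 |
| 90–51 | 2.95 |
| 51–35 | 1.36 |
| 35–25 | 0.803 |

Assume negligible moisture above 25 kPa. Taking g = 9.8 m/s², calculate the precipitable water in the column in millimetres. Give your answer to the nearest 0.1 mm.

PW ≈ 26.1 mm

Precipitable water is the column-integrated vapour mass per unit area: PW = (1/g) Σ q̄ Δp, with q in kg/kg and Δp in Pa (1 kg/m² of water = 1 mm).
Layer 100.5–90 kPa: Δp = 105 hPa = 10500 Pa, q̄ = 0.0106 kg/kg → 0.0106 × 10500 / 9.8 = 11.36 mm
Layer 90–51 kPa: Δp = 390 hPa = 39000 Pa, q̄ = 0.00295 kg/kg → 0.00295 × 39000 / 9.8 = 11.74 mm
Layer 51–35 kPa: Δp = 160 hPa = 16000 Pa, q̄ = 0.00136 kg/kg → 0.00136 × 16000 / 9.8 = 2.22 mm
Layer 35–25 kPa: Δp = 100 hPa = 10000 Pa, q̄ = 0.000803 kg/kg → 0.000803 × 10000 / 9.8 = 0.82 mm
PW = 11.36 + 11.74 + 2.22 + 0.82 = 26.14 ≈ 26.1 mm.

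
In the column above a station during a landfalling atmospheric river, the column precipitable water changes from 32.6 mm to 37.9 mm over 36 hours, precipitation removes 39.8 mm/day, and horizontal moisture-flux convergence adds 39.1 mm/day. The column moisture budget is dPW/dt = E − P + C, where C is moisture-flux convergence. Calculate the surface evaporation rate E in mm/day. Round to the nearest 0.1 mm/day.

dPW/dt = (37.9 − 32.6) mm / (36/24 day) = +3.533 mm/day.
E = dPW/dt + P − C = (+3.533) + 39.8 − (39.1) = 4.2 mm/day.

E ≈ 4.2 mm/day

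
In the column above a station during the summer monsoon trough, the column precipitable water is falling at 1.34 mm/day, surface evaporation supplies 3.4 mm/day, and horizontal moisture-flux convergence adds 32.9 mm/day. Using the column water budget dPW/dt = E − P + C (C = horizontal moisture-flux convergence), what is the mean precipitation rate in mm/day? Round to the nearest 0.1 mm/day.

dPW/dt = -1.34 mm/day.
P = E + C − dPW/dt = 3.4 + (32.9) − (-1.34) = 37.6 mm/day.

P ≈ 37.6 mm/day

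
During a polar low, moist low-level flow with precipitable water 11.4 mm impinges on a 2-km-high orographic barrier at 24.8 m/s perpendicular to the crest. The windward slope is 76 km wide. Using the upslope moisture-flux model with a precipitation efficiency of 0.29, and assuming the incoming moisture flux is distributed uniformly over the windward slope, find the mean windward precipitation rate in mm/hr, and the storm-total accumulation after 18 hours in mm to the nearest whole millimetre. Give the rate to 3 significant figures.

Incoming column moisture flux per unit ridge length: F = V × PW = 24.8 × 11.4 = 282.72 mm·m/s.
Spread over the 76 km slope with efficiency ε = 0.29: R = ε·F/W = 0.29 × 282.72 / 76000 m = 1.079e-03 mm/s.
R = 1.079e-03 × 3600 = 3.88 mm/hr.
Over 18 h: total = 3.88 × 18 = 69.84 ≈ 70 mm.

R ≈ 3.88 mm/hr; total ≈ 70 mm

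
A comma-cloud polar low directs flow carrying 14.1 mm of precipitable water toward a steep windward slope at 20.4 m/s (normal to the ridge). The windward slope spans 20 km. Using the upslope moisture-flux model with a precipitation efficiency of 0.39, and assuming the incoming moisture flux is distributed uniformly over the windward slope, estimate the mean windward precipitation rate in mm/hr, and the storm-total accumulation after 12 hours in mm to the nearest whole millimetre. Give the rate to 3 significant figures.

Incoming column moisture flux per unit ridge length: F = V × PW = 20.4 × 14.1 = 287.64 mm·m/s.
Spread over the 20 km slope with efficiency ε = 0.39: R = ε·F/W = 0.39 × 287.64 / 20000 m = 5.609e-03 mm/s.
R = 5.609e-03 × 3600 = 20.2 mm/hr.
Over 12 h: total = 20.2 × 12 = 242.4 ≈ 242 mm.

R ≈ 20.2 mm/hr; total ≈ 242 mm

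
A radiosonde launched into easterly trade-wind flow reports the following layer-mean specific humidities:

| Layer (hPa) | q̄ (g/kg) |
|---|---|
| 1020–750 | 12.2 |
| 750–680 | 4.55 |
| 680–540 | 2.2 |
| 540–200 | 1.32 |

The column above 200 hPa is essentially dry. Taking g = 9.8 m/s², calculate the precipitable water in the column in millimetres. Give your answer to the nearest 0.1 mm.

PW ≈ 44.6 mm

Precipitable water is the column-integrated vapour mass per unit area: PW = (1/g) Σ q̄ Δp, with q in kg/kg and Δp in Pa (1 kg/m² of water = 1 mm).
Layer 1020–750 hPa: Δp = 270 hPa = 27000 Pa, q̄ = 0.0122 kg/kg → 0.0122 × 27000 / 9.8 = 33.61 mm
Layer 750–680 hPa: Δp = 70 hPa = 7000 Pa, q̄ = 0.00455 kg/kg → 0.00455 × 7000 / 9.8 = 3.25 mm
Layer 680–540 hPa: Δp = 140 hPa = 14000 Pa, q̄ = 0.0022 kg/kg → 0.0022 × 14000 / 9.8 = 3.14 mm
Layer 540–200 hPa: Δp = 340 hPa = 34000 Pa, q̄ = 0.00132 kg/kg → 0.00132 × 34000 / 9.8 = 4.58 mm
PW = 33.61 + 3.25 + 3.14 + 4.58 = 44.58 ≈ 44.6 mm.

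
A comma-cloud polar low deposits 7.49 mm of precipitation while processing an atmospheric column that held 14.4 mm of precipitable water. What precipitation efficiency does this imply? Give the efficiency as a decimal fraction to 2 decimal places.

ε = precipitation / PW = 7.49 / 14.4 = 0.52.

ε ≈ 0.52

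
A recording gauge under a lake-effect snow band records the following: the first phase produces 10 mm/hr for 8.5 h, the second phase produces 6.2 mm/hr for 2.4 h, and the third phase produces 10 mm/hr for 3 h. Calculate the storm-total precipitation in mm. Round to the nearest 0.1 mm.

Total = Σ Rᵢ Δtᵢ = 10 × 8.5 + 6.2 × 2.4 + 10 × 3
      = 85 + 14.88 + 30 = 129.9 mm.

total ≈ 129.9 mm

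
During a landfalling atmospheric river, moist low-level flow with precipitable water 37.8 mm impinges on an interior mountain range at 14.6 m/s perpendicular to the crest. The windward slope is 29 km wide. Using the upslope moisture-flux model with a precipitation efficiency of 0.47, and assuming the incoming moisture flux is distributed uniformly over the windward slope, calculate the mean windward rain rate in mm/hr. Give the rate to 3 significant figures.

R ≈ 32.2 mm/hr

Incoming column moisture flux per unit ridge length: F = V × PW = 14.6 × 37.8 = 551.88 mm·m/s.
Spread over the 29 km slope with efficiency ε = 0.47: R = ε·F/W = 0.47 × 551.88 / 29000 m = 8.944e-03 mm/s.
R = 8.944e-03 × 3600 = 32.2 mm/hr.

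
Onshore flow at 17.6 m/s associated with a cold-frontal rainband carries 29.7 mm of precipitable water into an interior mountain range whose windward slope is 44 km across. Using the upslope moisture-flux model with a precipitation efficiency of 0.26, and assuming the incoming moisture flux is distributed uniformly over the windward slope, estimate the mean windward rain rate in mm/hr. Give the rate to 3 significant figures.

R ≈ 11.1 mm/hr

Incoming column moisture flux per unit ridge length: F = V × PW = 17.6 × 29.7 = 522.72 mm·m/s.
Spread over the 44 km slope with efficiency ε = 0.26: R = ε·F/W = 0.26 × 522.72 / 44000 m = 3.089e-03 mm/s.
R = 3.089e-03 × 3600 = 11.1 mm/hr.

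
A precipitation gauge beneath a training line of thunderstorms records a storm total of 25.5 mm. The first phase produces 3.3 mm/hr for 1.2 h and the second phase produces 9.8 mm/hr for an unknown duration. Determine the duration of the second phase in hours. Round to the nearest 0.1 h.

Known phases: 3.3 × 1.2 = 3.96 mm.
Remaining depth = 25.5 − 3.96 = 21.54 mm.
Duration = 21.54 / 9.8 = 2.2 h.

duration ≈ 2.2 h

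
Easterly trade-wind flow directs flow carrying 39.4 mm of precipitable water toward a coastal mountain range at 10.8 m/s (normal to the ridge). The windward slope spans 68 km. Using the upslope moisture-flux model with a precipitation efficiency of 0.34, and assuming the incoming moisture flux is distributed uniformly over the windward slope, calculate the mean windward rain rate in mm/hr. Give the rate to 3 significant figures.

R ≈ 7.66 mm/hr

Incoming column moisture flux per unit ridge length: F = V × PW = 10.8 × 39.4 = 425.52 mm·m/s.
Spread over the 68 km slope with efficiency ε = 0.34: R = ε·F/W = 0.34 × 425.52 / 68000 m = 2.128e-03 mm/s.
R = 2.128e-03 × 3600 = 7.66 mm/hr.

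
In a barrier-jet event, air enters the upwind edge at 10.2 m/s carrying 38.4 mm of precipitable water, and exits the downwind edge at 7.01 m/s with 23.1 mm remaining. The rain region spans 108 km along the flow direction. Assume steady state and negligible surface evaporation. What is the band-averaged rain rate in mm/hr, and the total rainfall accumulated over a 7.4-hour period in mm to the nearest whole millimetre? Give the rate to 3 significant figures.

R ≈ 7.66 mm/hr; total ≈ 57 mm

Column moisture flux per unit crosswind length is F = V × PW.
Inflow: F_in = 10.2 × 38.4 = 391.68 mm·m/s
Outflow: F_out = 7.01 × 23.1 = 161.931 mm·m/s
Steady-state rate R = (F_in − F_out)/L = (391.68 − 161.931) / 108000 m = 2.127e-03 mm/s.
R = 2.127e-03 × 3600 = 7.66 mm/hr.
Over 7.4 h: total = 7.66 × 7.4 = 56.684 ≈ 57 mm.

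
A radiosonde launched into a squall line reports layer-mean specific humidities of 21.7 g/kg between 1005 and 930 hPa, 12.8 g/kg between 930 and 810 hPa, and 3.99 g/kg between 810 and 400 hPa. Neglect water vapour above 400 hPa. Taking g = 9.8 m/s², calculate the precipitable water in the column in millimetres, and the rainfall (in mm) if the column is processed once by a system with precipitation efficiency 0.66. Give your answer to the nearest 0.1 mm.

Precipitable water is the column-integrated vapour mass per unit area: PW = (1/g) Σ q̄ Δp, with q in kg/kg and Δp in Pa (1 kg/m² of water = 1 mm).
Layer 1005–930 hPa: Δp = 75 hPa = 7500 Pa, q̄ = 0.0217 kg/kg → 0.0217 × 7500 / 9.8 = 16.61 mm
Layer 930–810 hPa: Δp = 120 hPa = 12000 Pa, q̄ = 0.0128 kg/kg → 0.0128 × 12000 / 9.8 = 15.67 mm
Layer 810–400 hPa: Δp = 410 hPa = 41000 Pa, q̄ = 0.00399 kg/kg → 0.00399 × 41000 / 9.8 = 16.69 mm
PW = 16.61 + 15.67 + 16.69 = 48.97 ≈ 49.0 mm.
Rainfall = ε × PW = 0.66 × 49.0 = 32.3 mm.

PW ≈ 49.0 mm; rainfall ≈ 32.3 mm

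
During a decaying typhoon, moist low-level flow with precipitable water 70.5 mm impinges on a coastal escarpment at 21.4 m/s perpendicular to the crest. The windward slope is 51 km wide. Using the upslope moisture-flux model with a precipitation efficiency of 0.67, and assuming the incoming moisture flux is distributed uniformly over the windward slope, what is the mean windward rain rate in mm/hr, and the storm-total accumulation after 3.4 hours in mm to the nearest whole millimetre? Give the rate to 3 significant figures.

R ≈ 71.4 mm/hr; total ≈ 243 mm

Incoming column moisture flux per unit ridge length: F = V × PW = 21.4 × 70.5 = 1508.7 mm·m/s.
Spread over the 51 km slope with efficiency ε = 0.67: R = ε·F/W = 0.67 × 1508.7 / 51000 m = 1.982e-02 mm/s.
R = 1.982e-02 × 3600 = 71.4 mm/hr.
Over 3.4 h: total = 71.4 × 3.4 = 242.76 ≈ 243 mm.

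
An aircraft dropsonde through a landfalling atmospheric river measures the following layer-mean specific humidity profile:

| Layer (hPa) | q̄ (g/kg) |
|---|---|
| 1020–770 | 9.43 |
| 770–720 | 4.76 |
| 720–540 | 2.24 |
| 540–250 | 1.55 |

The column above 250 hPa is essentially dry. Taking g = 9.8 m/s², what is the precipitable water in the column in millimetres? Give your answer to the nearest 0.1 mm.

Precipitable water is the column-integrated vapour mass per unit area: PW = (1/g) Σ q̄ Δp, with q in kg/kg and Δp in Pa (1 kg/m² of water = 1 mm).
Layer 1020–770 hPa: Δp = 250 hPa = 25000 Pa, q̄ = 0.00943 kg/kg → 0.00943 × 25000 / 9.8 = 24.06 mm
Layer 770–720 hPa: Δp = 50 hPa = 5000 Pa, q̄ = 0.00476 kg/kg → 0.00476 × 5000 / 9.8 = 2.43 mm
Layer 720–540 hPa: Δp = 180 hPa = 18000 Pa, q̄ = 0.00224 kg/kg → 0.00224 × 18000 / 9.8 = 4.11 mm
Layer 540–250 hPa: Δp = 290 hPa = 29000 Pa, q̄ = 0.00155 kg/kg → 0.00155 × 29000 / 9.8 = 4.59 mm
PW = 24.06 + 2.43 + 4.11 + 4.59 = 35.19 ≈ 35.2 mm.

PW ≈ 35.2 mm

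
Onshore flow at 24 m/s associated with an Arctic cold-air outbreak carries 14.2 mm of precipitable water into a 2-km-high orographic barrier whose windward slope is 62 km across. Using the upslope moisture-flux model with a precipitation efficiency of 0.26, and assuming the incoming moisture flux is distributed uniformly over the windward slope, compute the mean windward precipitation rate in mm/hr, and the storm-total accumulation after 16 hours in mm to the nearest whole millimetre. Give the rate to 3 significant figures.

R ≈ 5.14 mm/hr; total ≈ 82 mm

Incoming column moisture flux per unit ridge length: F = V × PW = 24 × 14.2 = 340.8 mm·m/s.
Spread over the 62 km slope with efficiency ε = 0.26: R = ε·F/W = 0.26 × 340.8 / 62000 m = 1.429e-03 mm/s.
R = 1.429e-03 × 3600 = 5.14 mm/hr.
Over 16 h: total = 5.14 × 16 = 82.24 ≈ 82 mm.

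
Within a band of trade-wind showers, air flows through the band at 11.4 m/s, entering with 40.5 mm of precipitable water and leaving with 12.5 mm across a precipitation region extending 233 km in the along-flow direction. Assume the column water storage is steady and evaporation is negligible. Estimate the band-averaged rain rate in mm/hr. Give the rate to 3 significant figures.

Column moisture flux per unit crosswind length is F = V × PW.
Inflow: F_in = 11.4 × 40.5 = 461.7 mm·m/s
Outflow: F_out = 11.4 × 12.5 = 142.5 mm·m/s
Steady-state rate R = (F_in − F_out)/L = (461.7 − 142.5) / 233000 m = 1.370e-03 mm/s.
R = 1.370e-03 × 3600 = 4.93 mm/hr.

R ≈ 4.93 mm/hr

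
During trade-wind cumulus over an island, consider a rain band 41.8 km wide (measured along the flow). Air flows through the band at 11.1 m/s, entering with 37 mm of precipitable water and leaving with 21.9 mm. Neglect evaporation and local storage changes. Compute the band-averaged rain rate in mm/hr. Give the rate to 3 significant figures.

R ≈ 14.4 mm/hr

Column moisture flux per unit crosswind length is F = V × PW.
Inflow: F_in = 11.1 × 37 = 410.7 mm·m/s
Outflow: F_out = 11.1 × 21.9 = 243.09 mm·m/s
Steady-state rate R = (F_in − F_out)/L = (410.7 − 243.09) / 41800 m = 4.010e-03 mm/s.
R = 4.010e-03 × 3600 = 14.4 mm/hr.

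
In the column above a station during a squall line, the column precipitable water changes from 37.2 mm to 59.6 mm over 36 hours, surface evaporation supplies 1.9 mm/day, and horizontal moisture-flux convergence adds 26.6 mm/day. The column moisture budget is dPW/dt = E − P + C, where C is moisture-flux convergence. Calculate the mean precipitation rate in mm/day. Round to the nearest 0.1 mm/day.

dPW/dt = (59.6 − 37.2) mm / (36/24 day) = +14.933 mm/day.
P = E + C − dPW/dt = 1.9 + (26.6) − (+14.933) = 13.6 mm/day.

P ≈ 13.6 mm/day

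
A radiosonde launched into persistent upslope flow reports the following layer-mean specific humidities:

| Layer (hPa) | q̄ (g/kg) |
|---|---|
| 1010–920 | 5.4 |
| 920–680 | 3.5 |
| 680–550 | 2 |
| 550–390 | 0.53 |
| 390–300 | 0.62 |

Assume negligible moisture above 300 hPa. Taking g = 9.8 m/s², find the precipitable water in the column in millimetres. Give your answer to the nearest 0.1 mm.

PW ≈ 17.6 mm

Precipitable water is the column-integrated vapour mass per unit area: PW = (1/g) Σ q̄ Δp, with q in kg/kg and Δp in Pa (1 kg/m² of water = 1 mm).
Layer 1010–920 hPa: Δp = 90 hPa = 9000 Pa, q̄ = 0.0054 kg/kg → 0.0054 × 9000 / 9.8 = 4.96 mm
Layer 920–680 hPa: Δp = 240 hPa = 24000 Pa, q̄ = 0.0035 kg/kg → 0.0035 × 24000 / 9.8 = 8.57 mm
Layer 680–550 hPa: Δp = 130 hPa = 13000 Pa, q̄ = 0.002 kg/kg → 0.002 × 13000 / 9.8 = 2.65 mm
Layer 550–390 hPa: Δp = 160 hPa = 16000 Pa, q̄ = 0.00053 kg/kg → 0.00053 × 16000 / 9.8 = 0.87 mm
Layer 390–300 hPa: Δp = 90 hPa = 9000 Pa, q̄ = 0.00062 kg/kg → 0.00062 × 9000 / 9.8 = 0.57 mm
PW = 4.96 + 8.57 + 2.65 + 0.87 + 0.57 = 17.62 ≈ 17.6 mm.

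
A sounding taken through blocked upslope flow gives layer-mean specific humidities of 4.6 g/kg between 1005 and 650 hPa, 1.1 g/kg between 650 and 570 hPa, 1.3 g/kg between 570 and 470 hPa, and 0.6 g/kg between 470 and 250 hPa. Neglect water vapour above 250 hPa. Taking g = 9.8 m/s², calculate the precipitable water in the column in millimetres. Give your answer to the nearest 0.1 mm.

PW ≈ 20.2 mm

Precipitable water is the column-integrated vapour mass per unit area: PW = (1/g) Σ q̄ Δp, with q in kg/kg and Δp in Pa (1 kg/m² of water = 1 mm).
Layer 1005–650 hPa: Δp = 355 hPa = 35500 Pa, q̄ = 0.0046 kg/kg → 0.0046 × 35500 / 9.8 = 16.66 mm
Layer 650–570 hPa: Δp = 80 hPa = 8000 Pa, q̄ = 0.0011 kg/kg → 0.0011 × 8000 / 9.8 = 0.90 mm
Layer 570–470 hPa: Δp = 100 hPa = 10000 Pa, q̄ = 0.0013 kg/kg → 0.0013 × 10000 / 9.8 = 1.33 mm
Layer 470–250 hPa: Δp = 220 hPa = 22000 Pa, q̄ = 0.0006 kg/kg → 0.0006 × 22000 / 9.8 = 1.35 mm
PW = 16.66 + 0.90 + 1.33 + 1.35 = 20.24 ≈ 20.2 mm.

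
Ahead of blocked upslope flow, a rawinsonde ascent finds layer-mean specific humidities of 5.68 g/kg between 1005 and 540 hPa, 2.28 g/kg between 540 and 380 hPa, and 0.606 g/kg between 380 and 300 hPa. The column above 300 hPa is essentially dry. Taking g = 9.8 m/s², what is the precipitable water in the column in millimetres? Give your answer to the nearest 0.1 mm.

PW ≈ 31.2 mm

Precipitable water is the column-integrated vapour mass per unit area: PW = (1/g) Σ q̄ Δp, with q in kg/kg and Δp in Pa (1 kg/m² of water = 1 mm).
Layer 1005–540 hPa: Δp = 465 hPa = 46500 Pa, q̄ = 0.00568 kg/kg → 0.00568 × 46500 / 9.8 = 26.95 mm
Layer 540–380 hPa: Δp = 160 hPa = 16000 Pa, q̄ = 0.00228 kg/kg → 0.00228 × 16000 / 9.8 = 3.72 mm
Layer 380–300 hPa: Δp = 80 hPa = 8000 Pa, q̄ = 0.000606 kg/kg → 0.000606 × 8000 / 9.8 = 0.49 mm
PW = 26.95 + 3.72 + 0.49 = 31.16 ≈ 31.2 mm.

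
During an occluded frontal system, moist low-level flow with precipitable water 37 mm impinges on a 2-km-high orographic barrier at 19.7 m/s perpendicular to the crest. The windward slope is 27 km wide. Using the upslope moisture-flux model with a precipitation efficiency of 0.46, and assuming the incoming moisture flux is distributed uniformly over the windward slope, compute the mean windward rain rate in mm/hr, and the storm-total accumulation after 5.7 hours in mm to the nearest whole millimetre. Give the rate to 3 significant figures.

R ≈ 44.7 mm/hr; total ≈ 255 mm

Incoming column moisture flux per unit ridge length: F = V × PW = 19.7 × 37 = 728.9 mm·m/s.
Spread over the 27 km slope with efficiency ε = 0.46: R = ε·F/W = 0.46 × 728.9 / 27000 m = 1.242e-02 mm/s.
R = 1.242e-02 × 3600 = 44.7 mm/hr.
Over 5.7 h: total = 44.7 × 5.7 = 254.79 ≈ 255 mm.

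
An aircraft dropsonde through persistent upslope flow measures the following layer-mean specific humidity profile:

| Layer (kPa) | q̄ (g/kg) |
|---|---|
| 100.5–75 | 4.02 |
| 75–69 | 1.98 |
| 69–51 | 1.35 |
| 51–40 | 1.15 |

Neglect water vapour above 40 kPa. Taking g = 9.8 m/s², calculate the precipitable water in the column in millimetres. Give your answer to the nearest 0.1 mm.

PW ≈ 15.4 mm

Precipitable water is the column-integrated vapour mass per unit area: PW = (1/g) Σ q̄ Δp, with q in kg/kg and Δp in Pa (1 kg/m² of water = 1 mm).
Layer 100.5–75 kPa: Δp = 255 hPa = 25500 Pa, q̄ = 0.00402 kg/kg → 0.00402 × 25500 / 9.8 = 10.46 mm
Layer 75–69 kPa: Δp = 60 hPa = 6000 Pa, q̄ = 0.00198 kg/kg → 0.00198 × 6000 / 9.8 = 1.21 mm
Layer 69–51 kPa: Δp = 180 hPa = 18000 Pa, q̄ = 0.00135 kg/kg → 0.00135 × 18000 / 9.8 = 2.48 mm
Layer 51–40 kPa: Δp = 110 hPa = 11000 Pa, q̄ = 0.00115 kg/kg → 0.00115 × 11000 / 9.8 = 1.29 mm
PW = 10.46 + 1.21 + 2.48 + 1.29 = 15.44 ≈ 15.4 mm.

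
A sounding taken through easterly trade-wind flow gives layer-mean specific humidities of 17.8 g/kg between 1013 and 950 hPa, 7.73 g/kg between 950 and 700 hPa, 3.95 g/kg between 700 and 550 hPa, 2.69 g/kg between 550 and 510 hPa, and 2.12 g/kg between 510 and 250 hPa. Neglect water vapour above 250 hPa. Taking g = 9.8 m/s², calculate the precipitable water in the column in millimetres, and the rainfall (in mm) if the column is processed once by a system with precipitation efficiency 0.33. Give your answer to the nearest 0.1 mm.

PW ≈ 43.9 mm; rainfall ≈ 14.5 mm

Precipitable water is the column-integrated vapour mass per unit area: PW = (1/g) Σ q̄ Δp, with q in kg/kg and Δp in Pa (1 kg/m² of water = 1 mm).
Layer 1013–950 hPa: Δp = 63 hPa = 6300 Pa, q̄ = 0.0178 kg/kg → 0.0178 × 6300 / 9.8 = 11.44 mm
Layer 950–700 hPa: Δp = 250 hPa = 25000 Pa, q̄ = 0.00773 kg/kg → 0.00773 × 25000 / 9.8 = 19.72 mm
Layer 700–550 hPa: Δp = 150 hPa = 15000 Pa, q̄ = 0.00395 kg/kg → 0.00395 × 15000 / 9.8 = 6.05 mm
Layer 550–510 hPa: Δp = 40 hPa = 4000 Pa, q̄ = 0.00269 kg/kg → 0.00269 × 4000 / 9.8 = 1.10 mm
Layer 510–250 hPa: Δp = 260 hPa = 26000 Pa, q̄ = 0.00212 kg/kg → 0.00212 × 26000 / 9.8 = 5.62 mm
PW = 11.44 + 19.72 + 6.05 + 1.10 + 5.62 = 43.93 ≈ 43.9 mm.
Rainfall = ε × PW = 0.33 × 43.9 = 14.5 mm.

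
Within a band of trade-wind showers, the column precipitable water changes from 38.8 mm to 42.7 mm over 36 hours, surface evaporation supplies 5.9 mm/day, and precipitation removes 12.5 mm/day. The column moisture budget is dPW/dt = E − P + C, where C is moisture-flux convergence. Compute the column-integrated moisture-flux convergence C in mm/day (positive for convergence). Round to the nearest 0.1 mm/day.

C ≈ 9.2 mm/day

dPW/dt = (42.7 − 38.8) mm / (36/24 day) = +2.600 mm/day.
C = dPW/dt − E + P = (+2.600) − 5.9 + 12.5 = 9.2 mm/day.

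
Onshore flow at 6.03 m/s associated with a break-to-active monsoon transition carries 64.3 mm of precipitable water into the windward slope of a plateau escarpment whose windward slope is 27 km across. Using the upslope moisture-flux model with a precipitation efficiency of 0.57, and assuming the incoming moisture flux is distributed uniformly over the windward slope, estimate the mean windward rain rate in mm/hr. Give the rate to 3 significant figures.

Incoming column moisture flux per unit ridge length: F = V × PW = 6.03 × 64.3 = 387.729 mm·m/s.
Spread over the 27 km slope with efficiency ε = 0.57: R = ε·F/W = 0.57 × 387.729 / 27000 m = 8.185e-03 mm/s.
R = 8.185e-03 × 3600 = 29.5 mm/hr.

R ≈ 29.5 mm/hr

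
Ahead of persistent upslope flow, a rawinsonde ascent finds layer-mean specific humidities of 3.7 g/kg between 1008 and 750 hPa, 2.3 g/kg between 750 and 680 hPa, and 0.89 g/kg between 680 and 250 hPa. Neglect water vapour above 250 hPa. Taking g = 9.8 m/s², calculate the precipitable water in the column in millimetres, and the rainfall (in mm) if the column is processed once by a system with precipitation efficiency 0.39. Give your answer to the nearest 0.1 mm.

PW ≈ 15.3 mm; rainfall ≈ 6.0 mm

Precipitable water is the column-integrated vapour mass per unit area: PW = (1/g) Σ q̄ Δp, with q in kg/kg and Δp in Pa (1 kg/m² of water = 1 mm).
Layer 1008–750 hPa: Δp = 258 hPa = 25800 Pa, q̄ = 0.0037 kg/kg → 0.0037 × 25800 / 9.8 = 9.74 mm
Layer 750–680 hPa: Δp = 70 hPa = 7000 Pa, q̄ = 0.0023 kg/kg → 0.0023 × 7000 / 9.8 = 1.64 mm
Layer 680–250 hPa: Δp = 430 hPa = 43000 Pa, q̄ = 0.00089 kg/kg → 0.00089 × 43000 / 9.8 = 3.91 mm
PW = 9.74 + 1.64 + 3.91 = 15.29 ≈ 15.3 mm.
Rainfall = ε × PW = 0.39 × 15.3 = 6.0 mm.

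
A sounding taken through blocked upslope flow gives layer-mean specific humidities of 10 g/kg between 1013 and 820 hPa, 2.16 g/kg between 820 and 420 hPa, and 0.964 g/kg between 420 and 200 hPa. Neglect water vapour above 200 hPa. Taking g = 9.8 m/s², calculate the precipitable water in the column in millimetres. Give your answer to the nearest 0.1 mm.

PW ≈ 30.7 mm

Precipitable water is the column-integrated vapour mass per unit area: PW = (1/g) Σ q̄ Δp, with q in kg/kg and Δp in Pa (1 kg/m² of water = 1 mm).
Layer 1013–820 hPa: Δp = 193 hPa = 19300 Pa, q̄ = 0.01 kg/kg → 0.01 × 19300 / 9.8 = 19.69 mm
Layer 820–420 hPa: Δp = 400 hPa = 40000 Pa, q̄ = 0.00216 kg/kg → 0.00216 × 40000 / 9.8 = 8.82 mm
Layer 420–200 hPa: Δp = 220 hPa = 22000 Pa, q̄ = 0.000964 kg/kg → 0.000964 × 22000 / 9.8 = 2.16 mm
PW = 19.69 + 8.82 + 2.16 = 30.67 ≈ 30.7 mm.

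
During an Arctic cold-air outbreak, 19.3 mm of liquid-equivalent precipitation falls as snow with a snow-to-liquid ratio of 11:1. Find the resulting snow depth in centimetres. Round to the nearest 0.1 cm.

Snow depth = liquid × ratio = 19.3 mm × 11 = 212.3 mm = 21.2 cm.

snow depth ≈ 21.2 cm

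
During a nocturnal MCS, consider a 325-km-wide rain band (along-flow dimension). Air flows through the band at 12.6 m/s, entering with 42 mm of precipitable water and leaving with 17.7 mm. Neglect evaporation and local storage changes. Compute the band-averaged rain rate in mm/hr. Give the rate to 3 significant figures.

R ≈ 3.39 mm/hr

Column moisture flux per unit crosswind length is F = V × PW.
Inflow: F_in = 12.6 × 42 = 529.2 mm·m/s
Outflow: F_out = 12.6 × 17.7 = 223.02 mm·m/s
Steady-state rate R = (F_in − F_out)/L = (529.2 − 223.02) / 325000 m = 9.421e-04 mm/s.
R = 9.421e-04 × 3600 = 3.39 mm/hr.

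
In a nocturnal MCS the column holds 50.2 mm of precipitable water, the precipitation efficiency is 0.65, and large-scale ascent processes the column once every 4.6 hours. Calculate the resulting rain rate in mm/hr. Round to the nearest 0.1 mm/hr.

Each overturning extracts ε × PW = 0.65 × 50.2 = 32.63 mm.
Rate = ε·PW / τ = 32.63 / 4.6 h = 7.1 mm/hr.

R ≈ 7.1 mm/hr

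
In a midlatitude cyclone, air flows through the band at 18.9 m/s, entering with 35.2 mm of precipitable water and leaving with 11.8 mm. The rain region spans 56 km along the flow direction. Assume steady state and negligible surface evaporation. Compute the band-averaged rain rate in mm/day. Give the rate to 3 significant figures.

R ≈ 682 mm/day

Column moisture flux per unit crosswind length is F = V × PW.
Inflow: F_in = 18.9 × 35.2 = 665.28 mm·m/s
Outflow: F_out = 18.9 × 11.8 = 223.02 mm·m/s
Steady-state rate R = (F_in − F_out)/L = (665.28 − 223.02) / 56000 m = 7.898e-03 mm/s.
R = 7.898e-03 × 3600 × 24 = 682 mm/day.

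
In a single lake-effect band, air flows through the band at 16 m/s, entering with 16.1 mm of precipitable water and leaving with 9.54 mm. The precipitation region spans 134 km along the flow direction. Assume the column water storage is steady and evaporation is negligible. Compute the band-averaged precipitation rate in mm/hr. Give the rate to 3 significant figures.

Column moisture flux per unit crosswind length is F = V × PW.
Inflow: F_in = 16 × 16.1 = 257.6 mm·m/s
Outflow: F_out = 16 × 9.54 = 152.64 mm·m/s
Steady-state rate R = (F_in − F_out)/L = (257.6 − 152.64) / 134000 m = 7.833e-04 mm/s.
R = 7.833e-04 × 3600 = 2.82 mm/hr.

R ≈ 2.82 mm/hr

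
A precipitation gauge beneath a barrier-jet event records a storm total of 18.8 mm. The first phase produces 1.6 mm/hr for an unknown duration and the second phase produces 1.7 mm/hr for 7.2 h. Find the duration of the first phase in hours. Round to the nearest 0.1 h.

Known phases: 1.7 × 7.2 = 12.24 mm.
Remaining depth = 18.8 − 12.24 = 6.56 mm.
Duration = 6.56 / 1.6 = 4.1 h.

duration ≈ 4.1 h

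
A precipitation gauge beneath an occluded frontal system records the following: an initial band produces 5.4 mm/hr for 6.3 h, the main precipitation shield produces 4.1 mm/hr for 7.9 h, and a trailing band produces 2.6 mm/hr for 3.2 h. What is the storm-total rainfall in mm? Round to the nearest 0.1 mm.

Total = Σ Rᵢ Δtᵢ = 5.4 × 6.3 + 4.1 × 7.9 + 2.6 × 3.2
      = 34.02 + 32.39 + 8.32 = 74.7 mm.

total ≈ 74.7 mm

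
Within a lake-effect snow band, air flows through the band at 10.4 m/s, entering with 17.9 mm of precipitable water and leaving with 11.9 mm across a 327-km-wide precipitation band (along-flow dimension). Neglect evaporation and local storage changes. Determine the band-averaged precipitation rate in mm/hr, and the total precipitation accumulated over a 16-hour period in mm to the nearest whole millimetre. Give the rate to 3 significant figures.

R ≈ 0.687 mm/hr; total ≈ 11 mm

Column moisture flux per unit crosswind length is F = V × PW.
Inflow: F_in = 10.4 × 17.9 = 186.16 mm·m/s
Outflow: F_out = 10.4 × 11.9 = 123.76 mm·m/s
Steady-state rate R = (F_in − F_out)/L = (186.16 − 123.76) / 327000 m = 1.908e-04 mm/s.
R = 1.908e-04 × 3600 = 0.687 mm/hr.
Over 16 h: total = 0.687 × 16 = 10.992 ≈ 11 mm.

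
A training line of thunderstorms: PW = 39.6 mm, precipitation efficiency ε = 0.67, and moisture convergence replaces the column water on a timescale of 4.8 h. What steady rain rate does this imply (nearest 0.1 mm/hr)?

Each overturning extracts ε × PW = 0.67 × 39.6 = 26.532 mm.
Rate = ε·PW / τ = 26.532 / 4.8 h = 5.5 mm/hr.

R ≈ 5.5 mm/hr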